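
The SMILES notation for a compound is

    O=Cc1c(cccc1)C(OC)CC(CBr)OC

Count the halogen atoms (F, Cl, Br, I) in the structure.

Halogen atoms appear at heavy-atom position 15 (1×Br).
Other groups present: 1 aldehyde, 2 ether.
Halogen count: 1.

1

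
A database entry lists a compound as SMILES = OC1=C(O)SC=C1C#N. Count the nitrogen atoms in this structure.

Scan the SMILES for N atoms (remember two-letter symbols like Cl and Br are single atoms).
Nitrogen count: 1.

1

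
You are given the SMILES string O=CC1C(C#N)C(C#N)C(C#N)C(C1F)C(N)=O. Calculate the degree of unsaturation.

9

Molecular formula: C11H9FN4O2.
DoU = (2C + 2 + N − H − X) / 2, where X is the halogen count and O/S are ignored.
    = (2·11 + 2 + 4 − 9 − 1) / 2 = 18 / 2 = 9.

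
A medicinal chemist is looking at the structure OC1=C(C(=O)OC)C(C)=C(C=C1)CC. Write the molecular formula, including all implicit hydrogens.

Walk through each heavy atom and fill implicit hydrogens from standard valence (C 4, N 3, O 2, S 2, halogen 1):
  atom 1: O, bond orders sum to 1 (valence 2) → 1 H
  atom 2: C, bond orders sum to 4 (valence 4) → 0 H
  atom 3: C, bond orders sum to 4 (valence 4) → 0 H
  atom 4: C, bond orders sum to 4 (valence 4) → 0 H
  atom 5: O, bond orders sum to 2 (valence 2) → 0 H
  atom 6: O, bond orders sum to 2 (valence 2) → 0 H
  atom 7: C, bond orders sum to 1 (valence 4) → 3 H
  atom 8: C, bond orders sum to 4 (valence 4) → 0 H
  atom 9: C, bond orders sum to 1 (valence 4) → 3 H
  atom 10: C, bond orders sum to 4 (valence 4) → 0 H
  atom 11: C, bond orders sum to 3 (valence 4) → 1 H
  atom 12: C, bond orders sum to 3 (valence 4) → 1 H
  atom 13: C, bond orders sum to 2 (valence 4) → 2 H
  atom 14: C, bond orders sum to 1 (valence 4) → 3 H
Totals → C:11, H:14, O:3.
In Hill order: C11H14O3.

C11H14O3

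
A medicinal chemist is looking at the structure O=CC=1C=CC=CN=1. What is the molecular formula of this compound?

C6H5NO

Walk through each heavy atom and fill implicit hydrogens from standard valence (C 4, N 3, O 2, S 2, halogen 1):
  atom 1: O, bond orders sum to 2 (valence 2) → 0 H
  atom 2: C, bond orders sum to 3 (valence 4) → 1 H
  atom 3: C, bond orders sum to 4 (valence 4) → 0 H
  atom 4: C, bond orders sum to 3 (valence 4) → 1 H
  atom 5: C, bond orders sum to 3 (valence 4) → 1 H
  atom 6: C, bond orders sum to 3 (valence 4) → 1 H
  atom 7: C, bond orders sum to 3 (valence 4) → 1 H
  atom 8: N, bond orders sum to 3 (valence 3) → 0 H
Totals → C:6, H:5, N:1, O:1.
In Hill order: C6H5NO.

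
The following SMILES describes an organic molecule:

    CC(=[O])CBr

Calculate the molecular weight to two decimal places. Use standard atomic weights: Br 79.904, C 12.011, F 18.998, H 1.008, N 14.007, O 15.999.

First, the molecular formula is C3H5BrO (counting implicit H from valence).
  Br: 1 × 79.904 = 79.904
  C: 3 × 12.011 = 36.033
  H: 5 × 1.008 = 5.040
  O: 1 × 15.999 = 15.999
Sum: 1×79.904 + 3×12.011 + 5×1.008 + 1×15.999 = 136.976 → 136.98 g/mol.

136.98 g/mol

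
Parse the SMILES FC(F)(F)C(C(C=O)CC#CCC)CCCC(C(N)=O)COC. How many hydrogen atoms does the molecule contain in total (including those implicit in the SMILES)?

24

Walk through each heavy atom and fill implicit hydrogens from standard valence (C 4, N 3, O 2, S 2, halogen 1):
  atom 1: F (halogen, monovalent) → 0 H
  atom 2: C, bond orders sum to 4 (valence 4) → 0 H
  atom 3: F (halogen, monovalent) → 0 H
  atom 4: F (halogen, monovalent) → 0 H
  atom 5: C, bond orders sum to 3 (valence 4) → 1 H
  atom 6: C, bond orders sum to 3 (valence 4) → 1 H
  atom 7: C, bond orders sum to 3 (valence 4) → 1 H
  atom 8: O, bond orders sum to 2 (valence 2) → 0 H
  atom 9: C, bond orders sum to 2 (valence 4) → 2 H
  atom 10: C, bond orders sum to 4 (valence 4) → 0 H
  atom 11: C, bond orders sum to 4 (valence 4) → 0 H
  atom 12: C, bond orders sum to 2 (valence 4) → 2 H
  atom 13: C, bond orders sum to 1 (valence 4) → 3 H
  atom 14: C, bond orders sum to 2 (valence 4) → 2 H
  atom 15: C, bond orders sum to 2 (valence 4) → 2 H
  atom 16: C, bond orders sum to 2 (valence 4) → 2 H
  atom 17: C, bond orders sum to 3 (valence 4) → 1 H
  atom 18: C, bond orders sum to 4 (valence 4) → 0 H
  atom 19: N, bond orders sum to 1 (valence 3) → 2 H
  atom 20: O, bond orders sum to 2 (valence 2) → 0 H
  atom 21: C, bond orders sum to 2 (valence 4) → 2 H
  atom 22: O, bond orders sum to 2 (valence 2) → 0 H
  atom 23: C, bond orders sum to 1 (valence 4) → 3 H
Total hydrogens: 24.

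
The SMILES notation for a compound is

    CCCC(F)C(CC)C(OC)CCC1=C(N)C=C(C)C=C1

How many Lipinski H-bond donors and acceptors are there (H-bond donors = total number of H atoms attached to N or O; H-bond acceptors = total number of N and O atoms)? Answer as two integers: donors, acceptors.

Donors: find every N or O and count the H atoms it carries.
  atom 10 (O): bond orders sum to 2 → 0 H
  atom 16 (N): bond orders sum to 1 → 2 H
Lipinski HBD = 2.
Acceptors: N atoms = 1, O atoms = 1 → HBA = 2.

2, 2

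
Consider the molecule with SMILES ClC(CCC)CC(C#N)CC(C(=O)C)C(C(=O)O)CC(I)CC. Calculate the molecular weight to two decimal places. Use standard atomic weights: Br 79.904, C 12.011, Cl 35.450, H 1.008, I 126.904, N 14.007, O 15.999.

455.76 g/mol

First, the molecular formula is C17H27ClINO3 (counting implicit H from valence).
  C: 17 × 12.011 = 204.187
  Cl: 1 × 35.450 = 35.450
  H: 27 × 1.008 = 27.216
  I: 1 × 126.904 = 126.904
  N: 1 × 14.007 = 14.007
  O: 3 × 15.999 = 47.997
Sum: 17×12.011 + 1×35.450 + 27×1.008 + 1×126.904 + 1×14.007 + 3×15.999 = 455.761 → 455.76 g/mol.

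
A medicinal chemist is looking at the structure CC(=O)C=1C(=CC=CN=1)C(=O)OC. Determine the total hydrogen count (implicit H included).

9

Walk through each heavy atom and fill implicit hydrogens from standard valence (C 4, N 3, O 2, S 2, halogen 1):
  atom 1: C, bond orders sum to 1 (valence 4) → 3 H
  atom 2: C, bond orders sum to 4 (valence 4) → 0 H
  atom 3: O, bond orders sum to 2 (valence 2) → 0 H
  atom 4: C, bond orders sum to 4 (valence 4) → 0 H
  atom 5: C, bond orders sum to 4 (valence 4) → 0 H
  atom 6: C, bond orders sum to 3 (valence 4) → 1 H
  atom 7: C, bond orders sum to 3 (valence 4) → 1 H
  atom 8: C, bond orders sum to 3 (valence 4) → 1 H
  atom 9: N, bond orders sum to 3 (valence 3) → 0 H
  atom 10: C, bond orders sum to 4 (valence 4) → 0 H
  atom 11: O, bond orders sum to 2 (valence 2) → 0 H
  atom 12: O, bond orders sum to 2 (valence 2) → 0 H
  atom 13: C, bond orders sum to 1 (valence 4) → 3 H
Total hydrogens: 9.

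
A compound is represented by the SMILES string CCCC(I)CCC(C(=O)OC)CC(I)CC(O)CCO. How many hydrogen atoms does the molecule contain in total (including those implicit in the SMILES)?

Walk through each heavy atom and fill implicit hydrogens from standard valence (C 4, N 3, O 2, S 2, halogen 1):
  atom 1: C, bond orders sum to 1 (valence 4) → 3 H
  atom 2: C, bond orders sum to 2 (valence 4) → 2 H
  atom 3: C, bond orders sum to 2 (valence 4) → 2 H
  atom 4: C, bond orders sum to 3 (valence 4) → 1 H
  atom 5: I (halogen, monovalent) → 0 H
  atom 6: C, bond orders sum to 2 (valence 4) → 2 H
  atom 7: C, bond orders sum to 2 (valence 4) → 2 H
  atom 8: C, bond orders sum to 3 (valence 4) → 1 H
  atom 9: C, bond orders sum to 4 (valence 4) → 0 H
  atom 10: O, bond orders sum to 2 (valence 2) → 0 H
  atom 11: O, bond orders sum to 2 (valence 2) → 0 H
  atom 12: C, bond orders sum to 1 (valence 4) → 3 H
  atom 13: C, bond orders sum to 2 (valence 4) → 2 H
  atom 14: C, bond orders sum to 3 (valence 4) → 1 H
  atom 15: I (halogen, monovalent) → 0 H
  atom 16: C, bond orders sum to 2 (valence 4) → 2 H
  atom 17: C, bond orders sum to 3 (valence 4) → 1 H
  atom 18: O, bond orders sum to 1 (valence 2) → 1 H
  atom 19: C, bond orders sum to 2 (valence 4) → 2 H
  atom 20: C, bond orders sum to 2 (valence 4) → 2 H
  atom 21: O, bond orders sum to 1 (valence 2) → 1 H
Total hydrogens: 28.

28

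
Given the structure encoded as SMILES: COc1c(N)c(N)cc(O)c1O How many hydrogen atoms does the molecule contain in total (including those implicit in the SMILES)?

10

Walk through each heavy atom and fill implicit hydrogens from standard valence (C 4, N 3, O 2, S 2, halogen 1); for lowercase aromatic atoms, an aromatic c carries 1 H when it has two neighbours and 0 H with three, and aromatic n carries 0 H:
  atom 1: C, bond orders sum to 1 (valence 4) → 3 H
  atom 2: O, bond orders sum to 2 (valence 2) → 0 H
  atom 3: aromatic c, 3 neighbours → 0 H
  atom 4: aromatic c, 3 neighbours → 0 H
  atom 5: N, bond orders sum to 1 (valence 3) → 2 H
  atom 6: aromatic c, 3 neighbours → 0 H
  atom 7: N, bond orders sum to 1 (valence 3) → 2 H
  atom 8: aromatic c, 2 neighbours → 1 H
  atom 9: aromatic c, 3 neighbours → 0 H
  atom 10: O, bond orders sum to 1 (valence 2) → 1 H
  atom 11: aromatic c, 3 neighbours → 0 H
  atom 12: O, bond orders sum to 1 (valence 2) → 1 H
Total hydrogens: 10.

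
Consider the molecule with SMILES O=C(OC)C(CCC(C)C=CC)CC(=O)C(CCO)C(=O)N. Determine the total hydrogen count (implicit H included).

27

Walk through each heavy atom and fill implicit hydrogens from standard valence (C 4, N 3, O 2, S 2, halogen 1):
  atom 1: O, bond orders sum to 2 (valence 2) → 0 H
  atom 2: C, bond orders sum to 4 (valence 4) → 0 H
  atom 3: O, bond orders sum to 2 (valence 2) → 0 H
  atom 4: C, bond orders sum to 1 (valence 4) → 3 H
  atom 5: C, bond orders sum to 3 (valence 4) → 1 H
  atom 6: C, bond orders sum to 2 (valence 4) → 2 H
  atom 7: C, bond orders sum to 2 (valence 4) → 2 H
  atom 8: C, bond orders sum to 3 (valence 4) → 1 H
  atom 9: C, bond orders sum to 1 (valence 4) → 3 H
  atom 10: C, bond orders sum to 3 (valence 4) → 1 H
  atom 11: C, bond orders sum to 3 (valence 4) → 1 H
  atom 12: C, bond orders sum to 1 (valence 4) → 3 H
  atom 13: C, bond orders sum to 2 (valence 4) → 2 H
  atom 14: C, bond orders sum to 4 (valence 4) → 0 H
  atom 15: O, bond orders sum to 2 (valence 2) → 0 H
  atom 16: C, bond orders sum to 3 (valence 4) → 1 H
  atom 17: C, bond orders sum to 2 (valence 4) → 2 H
  atom 18: C, bond orders sum to 2 (valence 4) → 2 H
  atom 19: O, bond orders sum to 1 (valence 2) → 1 H
  atom 20: C, bond orders sum to 4 (valence 4) → 0 H
  atom 21: O, bond orders sum to 2 (valence 2) → 0 H
  atom 22: N, bond orders sum to 1 (valence 3) → 2 H
Total hydrogens: 27.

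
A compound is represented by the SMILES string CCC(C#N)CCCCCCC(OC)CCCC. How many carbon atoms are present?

Count every carbon token in the SMILES (each C, including those in ring-closure positions and inside branches).
Carbon count: 16.

16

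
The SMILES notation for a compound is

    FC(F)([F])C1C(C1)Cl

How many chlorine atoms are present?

1

Scan the SMILES for Cl atoms (remember two-letter symbols like Cl and Br are single atoms).
Chlorine count: 1.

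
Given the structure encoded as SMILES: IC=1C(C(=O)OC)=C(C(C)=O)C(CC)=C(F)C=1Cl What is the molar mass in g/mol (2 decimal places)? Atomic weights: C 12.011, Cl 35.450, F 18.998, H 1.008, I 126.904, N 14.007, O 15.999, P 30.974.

First, the molecular formula is C12H11ClFIO3 (counting implicit H from valence).
  C: 12 × 12.011 = 144.132
  Cl: 1 × 35.450 = 35.450
  F: 1 × 18.998 = 18.998
  H: 11 × 1.008 = 11.088
  I: 1 × 126.904 = 126.904
  O: 3 × 15.999 = 47.997
Sum: 12×12.011 + 1×35.450 + 1×18.998 + 11×1.008 + 1×126.904 + 3×15.999 = 384.569 → 384.57 g/mol.

384.57 g/mol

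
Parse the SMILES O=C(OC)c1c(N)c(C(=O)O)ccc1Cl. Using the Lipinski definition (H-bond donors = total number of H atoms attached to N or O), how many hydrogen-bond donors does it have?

Donors: find every N or O and count the H atoms it carries.
  atom 1 (O): bond orders sum to 2 → 0 H
  atom 3 (O): bond orders sum to 2 → 0 H
  atom 7 (N): bond orders sum to 1 → 2 H
  atom 10 (O): bond orders sum to 2 → 0 H
  atom 11 (O): bond orders sum to 1 → 1 H
Lipinski HBD = 3.

3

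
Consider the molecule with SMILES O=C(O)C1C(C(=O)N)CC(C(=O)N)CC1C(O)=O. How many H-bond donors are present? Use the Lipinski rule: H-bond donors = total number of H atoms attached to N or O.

Donors: find every N or O and count the H atoms it carries.
  atom 1 (O): bond orders sum to 2 → 0 H
  atom 3 (O): bond orders sum to 1 → 1 H
  atom 7 (O): bond orders sum to 2 → 0 H
  atom 8 (N): bond orders sum to 1 → 2 H
  atom 12 (O): bond orders sum to 2 → 0 H
  atom 13 (N): bond orders sum to 1 → 2 H
  atom 17 (O): bond orders sum to 1 → 1 H
  atom 18 (O): bond orders sum to 2 → 0 H
Lipinski HBD = 6.

6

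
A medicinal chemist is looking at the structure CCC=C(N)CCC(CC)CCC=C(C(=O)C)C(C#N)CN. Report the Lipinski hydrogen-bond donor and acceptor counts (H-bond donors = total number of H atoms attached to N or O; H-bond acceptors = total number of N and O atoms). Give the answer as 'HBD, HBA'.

Donors: find every N or O and count the H atoms it carries.
  atom 5 (N): bond orders sum to 1 → 2 H
  atom 16 (O): bond orders sum to 2 → 0 H
  atom 20 (N): bond orders sum to 3 → 0 H
  atom 22 (N): bond orders sum to 1 → 2 H
Lipinski HBD = 4.
Acceptors: N atoms = 3, O atoms = 1 → HBA = 4.

4, 4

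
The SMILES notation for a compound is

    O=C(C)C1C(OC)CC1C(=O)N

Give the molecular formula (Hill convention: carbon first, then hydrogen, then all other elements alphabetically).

Walk through each heavy atom and fill implicit hydrogens from standard valence (C 4, N 3, O 2, S 2, halogen 1):
  atom 1: O, bond orders sum to 2 (valence 2) → 0 H
  atom 2: C, bond orders sum to 4 (valence 4) → 0 H
  atom 3: C, bond orders sum to 1 (valence 4) → 3 H
  atom 4: C, bond orders sum to 3 (valence 4) → 1 H
  atom 5: C, bond orders sum to 3 (valence 4) → 1 H
  atom 6: O, bond orders sum to 2 (valence 2) → 0 H
  atom 7: C, bond orders sum to 1 (valence 4) → 3 H
  atom 8: C, bond orders sum to 2 (valence 4) → 2 H
  atom 9: C, bond orders sum to 3 (valence 4) → 1 H
  atom 10: C, bond orders sum to 4 (valence 4) → 0 H
  atom 11: O, bond orders sum to 2 (valence 2) → 0 H
  atom 12: N, bond orders sum to 1 (valence 3) → 2 H
Totals → C:8, H:13, N:1, O:3.

C8H13NO3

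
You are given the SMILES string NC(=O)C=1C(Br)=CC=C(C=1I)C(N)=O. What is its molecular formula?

C8H6BrIN2O2

Walk through each heavy atom and fill implicit hydrogens from standard valence (C 4, N 3, O 2, S 2, halogen 1):
  atom 1: N, bond orders sum to 1 (valence 3) → 2 H
  atom 2: C, bond orders sum to 4 (valence 4) → 0 H
  atom 3: O, bond orders sum to 2 (valence 2) → 0 H
  atom 4: C, bond orders sum to 4 (valence 4) → 0 H
  atom 5: C, bond orders sum to 4 (valence 4) → 0 H
  atom 6: Br (halogen, monovalent) → 0 H
  atom 7: C, bond orders sum to 3 (valence 4) → 1 H
  atom 8: C, bond orders sum to 3 (valence 4) → 1 H
  atom 9: C, bond orders sum to 4 (valence 4) → 0 H
  atom 10: C, bond orders sum to 4 (valence 4) → 0 H
  atom 11: I (halogen, monovalent) → 0 H
  atom 12: C, bond orders sum to 4 (valence 4) → 0 H
  atom 13: N, bond orders sum to 1 (valence 3) → 2 H
  atom 14: O, bond orders sum to 2 (valence 2) → 0 H
Totals → C:8, H:6, Br:1, I:1, N:2, O:2.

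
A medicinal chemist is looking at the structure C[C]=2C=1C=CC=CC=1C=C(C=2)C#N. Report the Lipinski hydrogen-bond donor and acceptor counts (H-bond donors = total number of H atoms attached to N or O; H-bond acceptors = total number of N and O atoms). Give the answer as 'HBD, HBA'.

0, 1

Donors: find every N or O and count the H atoms it carries.
  atom 13 (N): bond orders sum to 3 → 0 H
Lipinski HBD = 0.
Acceptors: N atoms = 1, O atoms = 0 → HBA = 1.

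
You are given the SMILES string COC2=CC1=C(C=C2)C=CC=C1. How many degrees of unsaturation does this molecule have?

7

Degree of unsaturation = (number of rings) + (number of π bonds).
Ring closures in the SMILES: 2.
π bonds: 5 double bonds (each 1 DoU) → 5 DoU from unsaturation.
Total DoU = 2 + 5 = 7.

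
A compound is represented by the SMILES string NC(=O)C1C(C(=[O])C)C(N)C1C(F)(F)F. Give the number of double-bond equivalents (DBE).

3

Degree of unsaturation = (number of rings) + (number of π bonds).
Ring closures in the SMILES: 1.
π bonds: 2 double bonds (each 1 DoU) → 2 DoU from unsaturation.
Total DoU = 1 + 2 = 3.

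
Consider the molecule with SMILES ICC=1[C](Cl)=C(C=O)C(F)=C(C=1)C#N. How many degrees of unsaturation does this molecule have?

Molecular formula: C9H4ClFINO.
DoU = (2C + 2 + N − H − X) / 2, where X is the halogen count and O/S are ignored.
    = (2·9 + 2 + 1 − 4 − 3) / 2 = 14 / 2 = 7.

7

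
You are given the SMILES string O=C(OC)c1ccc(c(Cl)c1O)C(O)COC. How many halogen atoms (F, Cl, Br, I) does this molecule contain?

1

Halogen atoms appear at heavy-atom position 10 (1×Cl).
Other groups present: 1 ester, 1 ether, 2 hydroxyl.
Halogen count: 1.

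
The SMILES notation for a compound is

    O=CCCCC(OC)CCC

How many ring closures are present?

In SMILES, each pair of matching ring-closure digits denotes one ring-closing bond; the number of such bonds equals the number of independent rings.
Ring-closure bonds here: 0.

0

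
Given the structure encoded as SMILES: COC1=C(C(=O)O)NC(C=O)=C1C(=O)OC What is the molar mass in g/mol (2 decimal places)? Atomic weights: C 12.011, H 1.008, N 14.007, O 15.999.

First, the molecular formula is C9H9NO6 (counting implicit H from valence).
  C: 9 × 12.011 = 108.099
  H: 9 × 1.008 = 9.072
  N: 1 × 14.007 = 14.007
  O: 6 × 15.999 = 95.994
Sum: 9×12.011 + 9×1.008 + 1×14.007 + 6×15.999 = 227.172 → 227.17 g/mol.

227.17 g/mol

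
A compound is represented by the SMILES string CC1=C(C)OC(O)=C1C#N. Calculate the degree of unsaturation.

5

Degree of unsaturation = (number of rings) + (number of π bonds).
Ring closures in the SMILES: 1.
π bonds: 2 double bonds (each 1 DoU), 1 triple bond (each 2 DoU) → 4 DoU from unsaturation.
Total DoU = 1 + 4 = 5.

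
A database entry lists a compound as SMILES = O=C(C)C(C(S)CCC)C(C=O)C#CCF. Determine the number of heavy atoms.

16

Every atom symbol written in the SMILES (organic subset) is one heavy atom; implicit H are not written.
Heavy atoms by element → C:12, F:1, O:2, S:1.
Total: 16.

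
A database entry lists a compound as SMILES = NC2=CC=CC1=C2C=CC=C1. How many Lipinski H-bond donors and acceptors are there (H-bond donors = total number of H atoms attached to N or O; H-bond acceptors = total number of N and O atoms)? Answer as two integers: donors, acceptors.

2, 1

Donors: find every N or O and count the H atoms it carries.
  atom 1 (N): bond orders sum to 1 → 2 H
Lipinski HBD = 2.
Acceptors: N atoms = 1, O atoms = 0 → HBA = 1.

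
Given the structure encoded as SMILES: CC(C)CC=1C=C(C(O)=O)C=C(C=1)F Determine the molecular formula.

C11H13FO2

Walk through each heavy atom and fill implicit hydrogens from standard valence (C 4, N 3, O 2, S 2, halogen 1):
  atom 1: C, bond orders sum to 1 (valence 4) → 3 H
  atom 2: C, bond orders sum to 3 (valence 4) → 1 H
  atom 3: C, bond orders sum to 1 (valence 4) → 3 H
  atom 4: C, bond orders sum to 2 (valence 4) → 2 H
  atom 5: C, bond orders sum to 4 (valence 4) → 0 H
  atom 6: C, bond orders sum to 3 (valence 4) → 1 H
  atom 7: C, bond orders sum to 4 (valence 4) → 0 H
  atom 8: C, bond orders sum to 4 (valence 4) → 0 H
  atom 9: O, bond orders sum to 1 (valence 2) → 1 H
  atom 10: O, bond orders sum to 2 (valence 2) → 0 H
  atom 11: C, bond orders sum to 3 (valence 4) → 1 H
  atom 12: C, bond orders sum to 4 (valence 4) → 0 H
  atom 13: C, bond orders sum to 3 (valence 4) → 1 H
  atom 14: F (halogen, monovalent) → 0 H
Totals → C:11, H:13, F:1, O:2.
In Hill order: C11H13FO2.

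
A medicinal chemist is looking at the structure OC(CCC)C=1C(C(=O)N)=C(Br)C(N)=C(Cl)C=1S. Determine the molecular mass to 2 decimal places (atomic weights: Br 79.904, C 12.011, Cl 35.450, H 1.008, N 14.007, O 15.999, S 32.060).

353.66 g/mol

First, the molecular formula is C11H14BrClN2O2S (counting implicit H from valence).
  Br: 1 × 79.904 = 79.904
  C: 11 × 12.011 = 132.121
  Cl: 1 × 35.450 = 35.450
  H: 14 × 1.008 = 14.112
  N: 2 × 14.007 = 28.014
  O: 2 × 15.999 = 31.998
  S: 1 × 32.060 = 32.060
Sum: 1×79.904 + 11×12.011 + 1×35.450 + 14×1.008 + 2×14.007 + 2×15.999 + 1×32.060 = 353.659 → 353.66 g/mol.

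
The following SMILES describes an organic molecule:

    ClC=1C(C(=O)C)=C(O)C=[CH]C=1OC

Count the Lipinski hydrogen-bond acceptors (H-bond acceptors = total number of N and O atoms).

N atoms: 0; O atoms: 3.
Lipinski HBA = 0 + 3 = 3.

3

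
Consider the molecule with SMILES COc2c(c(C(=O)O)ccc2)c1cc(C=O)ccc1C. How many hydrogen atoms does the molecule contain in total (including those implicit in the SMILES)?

14

Walk through each heavy atom and fill implicit hydrogens from standard valence (C 4, N 3, O 2, S 2, halogen 1); for lowercase aromatic atoms, an aromatic c carries 1 H when it has two neighbours and 0 H with three, and aromatic n carries 0 H:
  atom 1: C, bond orders sum to 1 (valence 4) → 3 H
  atom 2: O, bond orders sum to 2 (valence 2) → 0 H
  atom 3: aromatic c, 3 neighbours → 0 H
  atom 4: aromatic c, 3 neighbours → 0 H
  atom 5: aromatic c, 3 neighbours → 0 H
  atom 6: C, bond orders sum to 4 (valence 4) → 0 H
  atom 7: O, bond orders sum to 2 (valence 2) → 0 H
  atom 8: O, bond orders sum to 1 (valence 2) → 1 H
  atom 9: aromatic c, 2 neighbours → 1 H
  atom 10: aromatic c, 2 neighbours → 1 H
  atom 11: aromatic c, 2 neighbours → 1 H
  atom 12: aromatic c, 3 neighbours → 0 H
  atom 13: aromatic c, 2 neighbours → 1 H
  atom 14: aromatic c, 3 neighbours → 0 H
  atom 15: C, bond orders sum to 3 (valence 4) → 1 H
  atom 16: O, bond orders sum to 2 (valence 2) → 0 H
  atom 17: aromatic c, 2 neighbours → 1 H
  atom 18: aromatic c, 2 neighbours → 1 H
  atom 19: aromatic c, 3 neighbours → 0 H
  atom 20: C, bond orders sum to 1 (valence 4) → 3 H
Total hydrogens: 14.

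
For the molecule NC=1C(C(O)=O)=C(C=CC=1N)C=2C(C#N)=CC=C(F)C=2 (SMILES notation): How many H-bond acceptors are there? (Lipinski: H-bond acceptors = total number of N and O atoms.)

N atoms: 3; O atoms: 2.
Lipinski HBA = 3 + 2 = 5.

5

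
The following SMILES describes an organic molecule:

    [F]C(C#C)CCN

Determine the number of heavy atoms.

7

Every atom symbol written in the SMILES (organic subset) is one heavy atom; implicit H are not written.
Heavy atoms by element → C:5, F:1, N:1.
Total: 7.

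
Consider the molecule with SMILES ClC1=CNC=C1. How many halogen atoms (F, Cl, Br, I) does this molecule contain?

1

Halogen atoms appear at heavy-atom position 1 (1×Cl).
Halogen count: 1.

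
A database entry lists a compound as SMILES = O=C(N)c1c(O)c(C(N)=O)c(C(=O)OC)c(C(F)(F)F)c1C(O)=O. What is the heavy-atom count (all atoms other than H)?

Every atom symbol written in the SMILES (organic subset) is one heavy atom; implicit H are not written.
Heavy atoms by element → C:12, F:3, N:2, O:7.
Total: 24.

24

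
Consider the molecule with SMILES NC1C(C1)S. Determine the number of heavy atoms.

5

Every atom symbol written in the SMILES (organic subset) is one heavy atom; implicit H are not written.
Heavy atoms by element → C:3, N:1, S:1.
Total: 5.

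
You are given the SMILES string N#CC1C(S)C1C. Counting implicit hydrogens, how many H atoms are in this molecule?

Walk through each heavy atom and fill implicit hydrogens from standard valence (C 4, N 3, O 2, S 2, halogen 1):
  atom 1: N, bond orders sum to 3 (valence 3) → 0 H
  atom 2: C, bond orders sum to 4 (valence 4) → 0 H
  atom 3: C, bond orders sum to 3 (valence 4) → 1 H
  atom 4: C, bond orders sum to 3 (valence 4) → 1 H
  atom 5: S, bond orders sum to 1 (valence 2) → 1 H
  atom 6: C, bond orders sum to 3 (valence 4) → 1 H
  atom 7: C, bond orders sum to 1 (valence 4) → 3 H
Total hydrogens: 7.

7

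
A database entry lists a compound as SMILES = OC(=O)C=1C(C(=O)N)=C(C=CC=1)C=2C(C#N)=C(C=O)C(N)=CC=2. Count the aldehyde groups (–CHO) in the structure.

1

The aldehyde motif appears at heavy-atom position 18 in the SMILES.
Other groups present: 1 amide, 1 carboxylic acid, 1 nitrile, 1 primary amine.
Aldehyde count: 1.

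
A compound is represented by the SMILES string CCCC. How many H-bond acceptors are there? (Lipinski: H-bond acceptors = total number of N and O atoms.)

N atoms: 0; O atoms: 0.
Lipinski HBA = 0 + 0 = 0.

0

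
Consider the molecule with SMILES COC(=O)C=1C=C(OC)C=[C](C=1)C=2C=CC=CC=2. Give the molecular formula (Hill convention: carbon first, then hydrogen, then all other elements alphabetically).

C15H14O3

Walk through each heavy atom and fill implicit hydrogens from standard valence (C 4, N 3, O 2, S 2, halogen 1):
  atom 1: C, bond orders sum to 1 (valence 4) → 3 H
  atom 2: O, bond orders sum to 2 (valence 2) → 0 H
  atom 3: C, bond orders sum to 4 (valence 4) → 0 H
  atom 4: O, bond orders sum to 2 (valence 2) → 0 H
  atom 5: C, bond orders sum to 4 (valence 4) → 0 H
  atom 6: C, bond orders sum to 3 (valence 4) → 1 H
  atom 7: C, bond orders sum to 4 (valence 4) → 0 H
  atom 8: O, bond orders sum to 2 (valence 2) → 0 H
  atom 9: C, bond orders sum to 1 (valence 4) → 3 H
  atom 10: C, bond orders sum to 3 (valence 4) → 1 H
  atom 11: C with explicit H count 0
  atom 12: C, bond orders sum to 3 (valence 4) → 1 H
  atom 13: C, bond orders sum to 4 (valence 4) → 0 H
  atom 14: C, bond orders sum to 3 (valence 4) → 1 H
  atom 15: C, bond orders sum to 3 (valence 4) → 1 H
  atom 16: C, bond orders sum to 3 (valence 4) → 1 H
  atom 17: C, bond orders sum to 3 (valence 4) → 1 H
  atom 18: C, bond orders sum to 3 (valence 4) → 1 H
Totals → C:15, H:14, O:3.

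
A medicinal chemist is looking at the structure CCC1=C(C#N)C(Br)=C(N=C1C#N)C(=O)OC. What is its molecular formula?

C11H8BrN3O2

Walk through each heavy atom and fill implicit hydrogens from standard valence (C 4, N 3, O 2, S 2, halogen 1):
  atom 1: C, bond orders sum to 1 (valence 4) → 3 H
  atom 2: C, bond orders sum to 2 (valence 4) → 2 H
  atom 3: C, bond orders sum to 4 (valence 4) → 0 H
  atom 4: C, bond orders sum to 4 (valence 4) → 0 H
  atom 5: C, bond orders sum to 4 (valence 4) → 0 H
  atom 6: N, bond orders sum to 3 (valence 3) → 0 H
  atom 7: C, bond orders sum to 4 (valence 4) → 0 H
  atom 8: Br (halogen, monovalent) → 0 H
  atom 9: C, bond orders sum to 4 (valence 4) → 0 H
  atom 10: N, bond orders sum to 3 (valence 3) → 0 H
  atom 11: C, bond orders sum to 4 (valence 4) → 0 H
  atom 12: C, bond orders sum to 4 (valence 4) → 0 H
  atom 13: N, bond orders sum to 3 (valence 3) → 0 H
  atom 14: C, bond orders sum to 4 (valence 4) → 0 H
  atom 15: O, bond orders sum to 2 (valence 2) → 0 H
  atom 16: O, bond orders sum to 2 (valence 2) → 0 H
  atom 17: C, bond orders sum to 1 (valence 4) → 3 H
Totals → C:11, H:8, Br:1, N:3, O:2.
In Hill order: C11H8BrN3O2.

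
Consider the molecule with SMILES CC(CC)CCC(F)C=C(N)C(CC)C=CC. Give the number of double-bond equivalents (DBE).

2

Degree of unsaturation = (number of rings) + (number of π bonds).
Ring closures in the SMILES: 0.
π bonds: 2 double bonds (each 1 DoU) → 2 DoU from unsaturation.
Total DoU = 0 + 2 = 2.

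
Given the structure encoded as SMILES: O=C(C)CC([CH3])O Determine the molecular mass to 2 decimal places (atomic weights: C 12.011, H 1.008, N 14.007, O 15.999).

102.13 g/mol

First, the molecular formula is C5H10O2 (counting implicit H from valence).
  C: 5 × 12.011 = 60.055
  H: 10 × 1.008 = 10.080
  O: 2 × 15.999 = 31.998
Sum: 5×12.011 + 10×1.008 + 2×15.999 = 102.133 → 102.13 g/mol.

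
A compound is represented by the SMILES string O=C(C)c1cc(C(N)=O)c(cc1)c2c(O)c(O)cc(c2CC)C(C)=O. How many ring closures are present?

2

In SMILES, each pair of matching ring-closure digits denotes one ring-closing bond; the number of such bonds equals the number of independent rings.
Ring-closure bonds here: 2.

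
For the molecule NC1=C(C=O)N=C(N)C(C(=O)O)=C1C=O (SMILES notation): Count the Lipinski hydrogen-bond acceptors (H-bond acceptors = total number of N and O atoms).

N atoms: 3; O atoms: 4.
Lipinski HBA = 3 + 4 = 7.

7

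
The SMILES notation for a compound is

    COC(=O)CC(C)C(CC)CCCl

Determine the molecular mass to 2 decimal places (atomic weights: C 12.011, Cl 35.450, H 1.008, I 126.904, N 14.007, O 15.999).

First, the molecular formula is C10H19ClO2 (counting implicit H from valence).
  C: 10 × 12.011 = 120.110
  Cl: 1 × 35.450 = 35.450
  H: 19 × 1.008 = 19.152
  O: 2 × 15.999 = 31.998
Sum: 10×12.011 + 1×35.450 + 19×1.008 + 2×15.999 = 206.710 → 206.71 g/mol.

206.71 g/mol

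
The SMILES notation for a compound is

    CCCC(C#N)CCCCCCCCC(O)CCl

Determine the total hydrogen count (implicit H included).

28

Walk through each heavy atom and fill implicit hydrogens from standard valence (C 4, N 3, O 2, S 2, halogen 1):
  atom 1: C, bond orders sum to 1 (valence 4) → 3 H
  atom 2: C, bond orders sum to 2 (valence 4) → 2 H
  atom 3: C, bond orders sum to 2 (valence 4) → 2 H
  atom 4: C, bond orders sum to 3 (valence 4) → 1 H
  atom 5: C, bond orders sum to 4 (valence 4) → 0 H
  atom 6: N, bond orders sum to 3 (valence 3) → 0 H
  atom 7: C, bond orders sum to 2 (valence 4) → 2 H
  atom 8: C, bond orders sum to 2 (valence 4) → 2 H
  atom 9: C, bond orders sum to 2 (valence 4) → 2 H
  atom 10: C, bond orders sum to 2 (valence 4) → 2 H
  atom 11: C, bond orders sum to 2 (valence 4) → 2 H
  atom 12: C, bond orders sum to 2 (valence 4) → 2 H
  atom 13: C, bond orders sum to 2 (valence 4) → 2 H
  atom 14: C, bond orders sum to 2 (valence 4) → 2 H
  atom 15: C, bond orders sum to 3 (valence 4) → 1 H
  atom 16: O, bond orders sum to 1 (valence 2) → 1 H
  atom 17: C, bond orders sum to 2 (valence 4) → 2 H
  atom 18: Cl (halogen, monovalent) → 0 H
Total hydrogens: 28.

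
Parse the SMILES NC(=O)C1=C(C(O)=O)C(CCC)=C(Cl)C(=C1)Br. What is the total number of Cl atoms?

Scan the SMILES for Cl atoms (remember two-letter symbols like Cl and Br are single atoms).
Chlorine count: 1.

1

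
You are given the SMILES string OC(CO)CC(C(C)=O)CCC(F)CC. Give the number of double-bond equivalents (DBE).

Degree of unsaturation = (number of rings) + (number of π bonds).
Ring closures in the SMILES: 0.
π bonds: 1 double bond (each 1 DoU) → 1 DoU from unsaturation.
Total DoU = 0 + 1 = 1.

1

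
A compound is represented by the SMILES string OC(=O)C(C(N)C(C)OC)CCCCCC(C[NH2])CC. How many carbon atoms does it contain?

Count every carbon token in the SMILES (each C, including those in ring-closure positions and inside branches).
Carbon count: 15.

15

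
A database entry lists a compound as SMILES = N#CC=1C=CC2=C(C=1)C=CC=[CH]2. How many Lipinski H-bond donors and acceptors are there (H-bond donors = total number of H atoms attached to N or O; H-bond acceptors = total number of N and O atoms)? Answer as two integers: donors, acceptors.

0, 1

Donors: find every N or O and count the H atoms it carries.
  atom 1 (N): bond orders sum to 3 → 0 H
Lipinski HBD = 0.
Acceptors: N atoms = 1, O atoms = 0 → HBA = 1.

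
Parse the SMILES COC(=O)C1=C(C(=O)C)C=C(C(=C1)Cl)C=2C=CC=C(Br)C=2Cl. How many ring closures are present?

2

In SMILES, each pair of matching ring-closure digits denotes one ring-closing bond; the number of such bonds equals the number of independent rings.
Ring-closure bonds here: 2.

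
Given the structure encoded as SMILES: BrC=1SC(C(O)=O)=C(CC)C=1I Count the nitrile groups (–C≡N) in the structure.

Scan the SMILES for the nitrile motif — none present.
Groups that are present: 1 carboxylic acid.

0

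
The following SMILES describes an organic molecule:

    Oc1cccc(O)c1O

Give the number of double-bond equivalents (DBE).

Molecular formula: C6H6O3.
DoU = (2C + 2 + N − H − X) / 2, where X is the halogen count and O/S are ignored.
    = (2·6 + 2 + 0 − 6 − 0) / 2 = 8 / 2 = 4.

4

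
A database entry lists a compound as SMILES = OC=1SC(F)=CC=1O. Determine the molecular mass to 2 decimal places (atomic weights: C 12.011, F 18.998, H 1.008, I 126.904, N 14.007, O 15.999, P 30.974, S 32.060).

134.12 g/mol

First, the molecular formula is C4H3FO2S (counting implicit H from valence).
  C: 4 × 12.011 = 48.044
  F: 1 × 18.998 = 18.998
  H: 3 × 1.008 = 3.024
  O: 2 × 15.999 = 31.998
  S: 1 × 32.060 = 32.060
Sum: 4×12.011 + 1×18.998 + 3×1.008 + 2×15.999 + 1×32.060 = 134.124 → 134.12 g/mol.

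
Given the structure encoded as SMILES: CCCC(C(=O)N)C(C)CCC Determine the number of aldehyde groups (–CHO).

Scan the SMILES for the aldehyde motif — none present.
Groups that are present: 1 amide.

0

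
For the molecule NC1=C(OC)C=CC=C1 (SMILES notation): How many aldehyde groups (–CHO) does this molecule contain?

Scan the SMILES for the aldehyde motif — none present.
Groups that are present: 1 ether, 1 primary amine.

0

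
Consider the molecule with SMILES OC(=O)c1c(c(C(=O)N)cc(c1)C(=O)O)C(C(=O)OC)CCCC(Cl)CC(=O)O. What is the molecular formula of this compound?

Walk through each heavy atom and fill implicit hydrogens from standard valence (C 4, N 3, O 2, S 2, halogen 1); for lowercase aromatic atoms, an aromatic c carries 1 H when it has two neighbours and 0 H with three, and aromatic n carries 0 H:
  atom 1: O, bond orders sum to 1 (valence 2) → 1 H
  atom 2: C, bond orders sum to 4 (valence 4) → 0 H
  atom 3: O, bond orders sum to 2 (valence 2) → 0 H
  atom 4: aromatic c, 3 neighbours → 0 H
  atom 5: aromatic c, 3 neighbours → 0 H
  atom 6: aromatic c, 3 neighbours → 0 H
  atom 7: C, bond orders sum to 4 (valence 4) → 0 H
  atom 8: O, bond orders sum to 2 (valence 2) → 0 H
  atom 9: N, bond orders sum to 1 (valence 3) → 2 H
  atom 10: aromatic c, 2 neighbours → 1 H
  atom 11: aromatic c, 3 neighbours → 0 H
  atom 12: aromatic c, 2 neighbours → 1 H
  atom 13: C, bond orders sum to 4 (valence 4) → 0 H
  atom 14: O, bond orders sum to 2 (valence 2) → 0 H
  atom 15: O, bond orders sum to 1 (valence 2) → 1 H
  atom 16: C, bond orders sum to 3 (valence 4) → 1 H
  atom 17: C, bond orders sum to 4 (valence 4) → 0 H
  atom 18: O, bond orders sum to 2 (valence 2) → 0 H
  atom 19: O, bond orders sum to 2 (valence 2) → 0 H
  atom 20: C, bond orders sum to 1 (valence 4) → 3 H
  atom 21: C, bond orders sum to 2 (valence 4) → 2 H
  atom 22: C, bond orders sum to 2 (valence 4) → 2 H
  atom 23: C, bond orders sum to 2 (valence 4) → 2 H
  atom 24: C, bond orders sum to 3 (valence 4) → 1 H
  atom 25: Cl (halogen, monovalent) → 0 H
  atom 26: C, bond orders sum to 2 (valence 4) → 2 H
  atom 27: C, bond orders sum to 4 (valence 4) → 0 H
  atom 28: O, bond orders sum to 2 (valence 2) → 0 H
  atom 29: O, bond orders sum to 1 (valence 2) → 1 H
Totals → C:18, H:20, Cl:1, N:1, O:9.

C18H20ClNO9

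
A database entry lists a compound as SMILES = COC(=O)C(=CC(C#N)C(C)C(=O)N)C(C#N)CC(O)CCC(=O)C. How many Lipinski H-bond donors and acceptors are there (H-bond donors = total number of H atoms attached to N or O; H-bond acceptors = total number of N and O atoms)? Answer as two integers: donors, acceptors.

3, 8

Donors: find every N or O and count the H atoms it carries.
  atom 2 (O): bond orders sum to 2 → 0 H
  atom 4 (O): bond orders sum to 2 → 0 H
  atom 9 (N): bond orders sum to 3 → 0 H
  atom 13 (O): bond orders sum to 2 → 0 H
  atom 14 (N): bond orders sum to 1 → 2 H
  atom 17 (N): bond orders sum to 3 → 0 H
  atom 20 (O): bond orders sum to 1 → 1 H
  atom 24 (O): bond orders sum to 2 → 0 H
Lipinski HBD = 3.
Acceptors: N atoms = 3, O atoms = 5 → HBA = 8.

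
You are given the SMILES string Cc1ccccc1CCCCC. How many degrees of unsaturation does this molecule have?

4

Molecular formula: C12H18.
DoU = (2C + 2 + N − H − X) / 2, where X is the halogen count and O/S are ignored.
    = (2·12 + 2 + 0 − 18 − 0) / 2 = 8 / 2 = 4.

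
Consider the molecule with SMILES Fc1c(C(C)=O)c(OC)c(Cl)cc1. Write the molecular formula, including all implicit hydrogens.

C9H8ClFO2

Walk through each heavy atom and fill implicit hydrogens from standard valence (C 4, N 3, O 2, S 2, halogen 1); for lowercase aromatic atoms, an aromatic c carries 1 H when it has two neighbours and 0 H with three, and aromatic n carries 0 H:
  atom 1: F (halogen, monovalent) → 0 H
  atom 2: aromatic c, 3 neighbours → 0 H
  atom 3: aromatic c, 3 neighbours → 0 H
  atom 4: C, bond orders sum to 4 (valence 4) → 0 H
  atom 5: C, bond orders sum to 1 (valence 4) → 3 H
  atom 6: O, bond orders sum to 2 (valence 2) → 0 H
  atom 7: aromatic c, 3 neighbours → 0 H
  atom 8: O, bond orders sum to 2 (valence 2) → 0 H
  atom 9: C, bond orders sum to 1 (valence 4) → 3 H
  atom 10: aromatic c, 3 neighbours → 0 H
  atom 11: Cl (halogen, monovalent) → 0 H
  atom 12: aromatic c, 2 neighbours → 1 H
  atom 13: aromatic c, 2 neighbours → 1 H
Totals → C:9, H:8, Cl:1, F:1, O:2.
In Hill order: C9H8ClFO2.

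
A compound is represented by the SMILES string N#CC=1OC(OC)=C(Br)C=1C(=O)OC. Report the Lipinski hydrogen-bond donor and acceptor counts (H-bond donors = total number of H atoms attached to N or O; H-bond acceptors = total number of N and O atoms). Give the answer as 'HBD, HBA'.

Donors: find every N or O and count the H atoms it carries.
  atom 1 (N): bond orders sum to 3 → 0 H
  atom 4 (O): bond orders sum to 2 → 0 H
  atom 6 (O): bond orders sum to 2 → 0 H
  atom 12 (O): bond orders sum to 2 → 0 H
  atom 13 (O): bond orders sum to 2 → 0 H
Lipinski HBD = 0.
Acceptors: N atoms = 1, O atoms = 4 → HBA = 5.

0, 5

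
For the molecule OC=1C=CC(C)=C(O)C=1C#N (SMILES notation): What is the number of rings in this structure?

1

In SMILES, each pair of matching ring-closure digits denotes one ring-closing bond; the number of such bonds equals the number of independent rings.
Ring-closure bonds here: 1.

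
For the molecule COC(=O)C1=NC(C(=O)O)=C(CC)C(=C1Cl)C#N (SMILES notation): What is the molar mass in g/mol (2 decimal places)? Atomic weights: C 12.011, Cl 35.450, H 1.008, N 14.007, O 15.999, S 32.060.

First, the molecular formula is C11H9ClN2O4 (counting implicit H from valence).
  C: 11 × 12.011 = 132.121
  Cl: 1 × 35.450 = 35.450
  H: 9 × 1.008 = 9.072
  N: 2 × 14.007 = 28.014
  O: 4 × 15.999 = 63.996
Sum: 11×12.011 + 1×35.450 + 9×1.008 + 2×14.007 + 4×15.999 = 268.653 → 268.65 g/mol.

268.65 g/mol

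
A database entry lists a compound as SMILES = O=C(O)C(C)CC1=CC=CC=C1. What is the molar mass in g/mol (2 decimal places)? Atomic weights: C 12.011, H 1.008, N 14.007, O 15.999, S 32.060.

164.20 g/mol

First, the molecular formula is C10H12O2 (counting implicit H from valence).
  C: 10 × 12.011 = 120.110
  H: 12 × 1.008 = 12.096
  O: 2 × 15.999 = 31.998
Sum: 10×12.011 + 12×1.008 + 2×15.999 = 164.204 → 164.20 g/mol.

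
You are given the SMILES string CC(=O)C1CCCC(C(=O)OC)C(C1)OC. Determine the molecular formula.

Walk through each heavy atom and fill implicit hydrogens from standard valence (C 4, N 3, O 2, S 2, halogen 1):
  atom 1: C, bond orders sum to 1 (valence 4) → 3 H
  atom 2: C, bond orders sum to 4 (valence 4) → 0 H
  atom 3: O, bond orders sum to 2 (valence 2) → 0 H
  atom 4: C, bond orders sum to 3 (valence 4) → 1 H
  atom 5: C, bond orders sum to 2 (valence 4) → 2 H
  atom 6: C, bond orders sum to 2 (valence 4) → 2 H
  atom 7: C, bond orders sum to 2 (valence 4) → 2 H
  atom 8: C, bond orders sum to 3 (valence 4) → 1 H
  atom 9: C, bond orders sum to 4 (valence 4) → 0 H
  atom 10: O, bond orders sum to 2 (valence 2) → 0 H
  atom 11: O, bond orders sum to 2 (valence 2) → 0 H
  atom 12: C, bond orders sum to 1 (valence 4) → 3 H
  atom 13: C, bond orders sum to 3 (valence 4) → 1 H
  atom 14: C, bond orders sum to 2 (valence 4) → 2 H
  atom 15: O, bond orders sum to 2 (valence 2) → 0 H
  atom 16: C, bond orders sum to 1 (valence 4) → 3 H
Totals → C:12, H:20, O:4.
In Hill order: C12H20O4.

C12H20O4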